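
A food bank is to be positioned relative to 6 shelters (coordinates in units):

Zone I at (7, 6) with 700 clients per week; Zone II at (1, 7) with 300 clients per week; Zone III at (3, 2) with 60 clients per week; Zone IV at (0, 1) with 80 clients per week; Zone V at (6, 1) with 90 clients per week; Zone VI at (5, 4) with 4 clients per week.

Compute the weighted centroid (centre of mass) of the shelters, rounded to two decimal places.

The minimiser of Σwᵢ‖p−pᵢ‖² is the weighted centroid p* = (Σwᵢpᵢ)/(Σwᵢ).
Σwᵢ = 1234.
Σwᵢxᵢ = 700·7 + 300·1 + 60·3 + 80·0 + 90·6 + 4·5 = 5940.
Σwᵢyᵢ = 700·6 + 300·7 + 60·2 + 80·1 + 90·1 + 4·4 = 6606.
x* = 5940/1234 = 4.81, y* = 6606/1234 = 5.35.

(4.81, 5.35)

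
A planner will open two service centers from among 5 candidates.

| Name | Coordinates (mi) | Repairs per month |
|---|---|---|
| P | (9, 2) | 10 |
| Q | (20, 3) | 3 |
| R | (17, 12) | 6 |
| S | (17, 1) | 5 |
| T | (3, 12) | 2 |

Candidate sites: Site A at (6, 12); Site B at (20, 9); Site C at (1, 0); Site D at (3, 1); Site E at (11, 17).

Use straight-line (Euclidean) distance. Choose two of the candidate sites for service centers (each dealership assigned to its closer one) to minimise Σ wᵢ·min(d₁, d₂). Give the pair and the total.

Evaluate every pair (each demand assigned to the nearer of the two):
  {Site B, Site D}: total = 169.0
  {Site B, Site C}: total = 193.0
  {Site A, Site B}: total = 196.6
  {Site B, Site E}: total = 235.4
  {Site D, Site E}: total = 246.5
  {Site A, Site D}: total = 252.8
  {Site C, Site E}: total = 278.3
  {Site A, Site C}: total = 282.2
  {Site A, Site E}: total = 285.0
  {Site C, Site D}: total = 311.0
Best pair: {Site B, Site D} with total 169.0.

{Site B, Site D}, total 169.0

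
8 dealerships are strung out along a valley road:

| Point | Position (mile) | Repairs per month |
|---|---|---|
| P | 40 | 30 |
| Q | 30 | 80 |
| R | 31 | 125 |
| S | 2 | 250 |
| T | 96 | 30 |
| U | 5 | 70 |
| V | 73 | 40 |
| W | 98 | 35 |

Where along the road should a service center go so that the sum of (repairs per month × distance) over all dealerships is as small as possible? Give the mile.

For a sum of weighted absolute distances on a line, the optimum is the weighted median (not the mean). Total weight W = 660; half-weight = 330.
Sort by position and accumulate weight:
  mile 2 (S, w=250) → cum 250
  mile 5 (U, w=70) → cum 320
  mile 30 (Q, w=80) → cum 400  ≥ 330 → median here
  mile 31 (R, w=125) → cum 525
  mile 40 (P, w=30) → cum 555
  mile 73 (V, w=40) → cum 595
  mile 96 (T, w=30) → cum 625
  mile 98 (W, w=35) → cum 660
Optimal location: mile 30.

x = 30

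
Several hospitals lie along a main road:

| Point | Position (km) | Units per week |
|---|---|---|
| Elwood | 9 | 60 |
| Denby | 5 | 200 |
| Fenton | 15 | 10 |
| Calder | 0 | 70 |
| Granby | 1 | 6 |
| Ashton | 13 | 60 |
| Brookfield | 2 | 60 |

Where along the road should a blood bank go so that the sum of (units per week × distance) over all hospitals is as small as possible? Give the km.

For a sum of weighted absolute distances on a line, the optimum is the weighted median (not the mean). Total weight W = 466; half-weight = 233.
Sort by position and accumulate weight:
  km 0 (Calder, w=70) → cum 70
  km 1 (Granby, w=6) → cum 76
  km 2 (Brookfield, w=60) → cum 136
  km 5 (Denby, w=200) → cum 336  ≥ 233 → median here
  km 9 (Elwood, w=60) → cum 396
  km 13 (Ashton, w=60) → cum 456
  km 15 (Fenton, w=10) → cum 466
Optimal location: km 5.

x = 5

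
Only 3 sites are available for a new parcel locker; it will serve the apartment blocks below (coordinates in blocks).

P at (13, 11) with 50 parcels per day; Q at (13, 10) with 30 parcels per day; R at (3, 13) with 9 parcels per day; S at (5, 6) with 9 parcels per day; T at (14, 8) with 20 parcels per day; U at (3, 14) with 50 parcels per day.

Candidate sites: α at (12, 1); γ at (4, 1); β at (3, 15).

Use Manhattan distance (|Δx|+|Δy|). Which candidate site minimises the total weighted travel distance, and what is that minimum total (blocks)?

β, total 1677 blocks

Total weighted distance at each candidate:
  α (12, 1): total = 2427
  γ (4, 1): total = 2701
  β (3, 15): total = 1677
Minimum is at β with total 1677 blocks.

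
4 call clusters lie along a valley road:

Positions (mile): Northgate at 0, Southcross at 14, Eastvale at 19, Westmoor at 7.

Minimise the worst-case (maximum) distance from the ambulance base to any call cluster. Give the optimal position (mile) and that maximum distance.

location 9.5, max distance 9.5

The 1-center on a line is the midpoint of the two extreme points: leftmost at 0, rightmost at 19.
Optimal location = (0 + 19)/2 = 9.5; maximum distance = (19 − 0)/2 = 9.5.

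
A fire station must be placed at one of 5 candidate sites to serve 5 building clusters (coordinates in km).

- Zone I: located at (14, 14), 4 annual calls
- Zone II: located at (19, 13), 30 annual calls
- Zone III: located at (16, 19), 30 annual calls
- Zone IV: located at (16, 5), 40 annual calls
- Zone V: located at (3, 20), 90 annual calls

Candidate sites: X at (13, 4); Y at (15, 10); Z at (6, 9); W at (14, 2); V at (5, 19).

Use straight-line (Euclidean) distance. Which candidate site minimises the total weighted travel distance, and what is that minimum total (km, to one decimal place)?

V, total 1741.6 km

Total weighted distance at each candidate:
  X (13, 4): total = 2648.2
  Y (15, 10): total = 2048.0
  Z (6, 9): total = 2327.0
  W (14, 2): total = 2966.8
  V (5, 19): total = 1741.6
Minimum is at V with total 1741.6 km.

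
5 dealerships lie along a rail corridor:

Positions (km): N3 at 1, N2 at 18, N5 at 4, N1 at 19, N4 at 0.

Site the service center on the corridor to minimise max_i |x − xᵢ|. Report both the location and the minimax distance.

location 9.5, max distance 9.5

The 1-center on a line is the midpoint of the two extreme points: leftmost at 0, rightmost at 19.
Optimal location = (0 + 19)/2 = 9.5; maximum distance = (19 − 0)/2 = 9.5.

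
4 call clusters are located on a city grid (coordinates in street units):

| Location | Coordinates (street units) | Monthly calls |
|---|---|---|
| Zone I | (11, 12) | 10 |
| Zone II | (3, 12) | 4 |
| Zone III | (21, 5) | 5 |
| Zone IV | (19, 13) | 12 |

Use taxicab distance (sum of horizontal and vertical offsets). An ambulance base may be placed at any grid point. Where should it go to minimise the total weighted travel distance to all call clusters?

Manhattan distance separates: Σwᵢ(|x−xᵢ|+|y−yᵢ|) = Σwᵢ|x−xᵢ| + Σwᵢ|y−yᵢ|, so x and y are optimised independently as 1-D weighted medians.
Total weight W = 31; half = 15.5.
x-coordinate, sorted with cumulative weight:
  x=3 (Zone II, w=4) cum 4
  x=11 (Zone I, w=10) cum 14
  x=19 (Zone IV, w=12) cum 26  ← median
  x=21 (Zone III, w=5) cum 31
⇒ x* = 19
y-coordinate, sorted with cumulative weight:
  y=5 (Zone III, w=5) cum 5
  y=12 (Zone I, w=10) cum 15
  y=12 (Zone II, w=4) cum 19  ← median
  y=13 (Zone IV, w=12) cum 31
⇒ y* = 12

(19, 12)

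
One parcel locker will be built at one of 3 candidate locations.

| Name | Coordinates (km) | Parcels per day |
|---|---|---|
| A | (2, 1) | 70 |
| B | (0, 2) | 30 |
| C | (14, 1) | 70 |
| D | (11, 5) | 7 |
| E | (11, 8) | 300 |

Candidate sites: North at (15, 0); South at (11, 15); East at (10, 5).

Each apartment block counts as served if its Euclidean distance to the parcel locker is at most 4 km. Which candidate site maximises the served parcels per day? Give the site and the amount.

Coverage radius r = 4 km; a point is covered iff (Δx)²+(Δy)² ≤ 4² = 16.
  North (15, 0): covers {C} → 70
  South (11, 15): covers {none} → 0
  East (10, 5): covers {D, E} → 307
Maximum coverage at East: 307 parcels per day.

East, covering 307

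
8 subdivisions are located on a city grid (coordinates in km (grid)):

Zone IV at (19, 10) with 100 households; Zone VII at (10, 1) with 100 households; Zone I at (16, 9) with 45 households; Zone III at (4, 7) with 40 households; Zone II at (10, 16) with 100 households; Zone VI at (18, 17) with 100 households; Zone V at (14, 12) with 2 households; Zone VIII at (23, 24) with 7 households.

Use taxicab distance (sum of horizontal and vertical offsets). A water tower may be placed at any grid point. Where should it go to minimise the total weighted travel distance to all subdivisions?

(16, 10)

Manhattan distance separates: Σwᵢ(|x−xᵢ|+|y−yᵢ|) = Σwᵢ|x−xᵢ| + Σwᵢ|y−yᵢ|, so x and y are optimised independently as 1-D weighted medians.
Total weight W = 494; half = 247.
x-coordinate, sorted with cumulative weight:
  x=4 (Zone III, w=40) cum 40
  x=10 (Zone VII, w=100) cum 140
  x=10 (Zone II, w=100) cum 240
  x=14 (Zone V, w=2) cum 242
  x=16 (Zone I, w=45) cum 287  ← median
  x=18 (Zone VI, w=100) cum 387
  x=19 (Zone IV, w=100) cum 487
  x=23 (Zone VIII, w=7) cum 494
⇒ x* = 16
y-coordinate, sorted with cumulative weight:
  y=1 (Zone VII, w=100) cum 100
  y=7 (Zone III, w=40) cum 140
  y=9 (Zone I, w=45) cum 185
  y=10 (Zone IV, w=100) cum 285  ← median
  y=12 (Zone V, w=2) cum 287
  y=16 (Zone II, w=100) cum 387
  y=17 (Zone VI, w=100) cum 487
  y=24 (Zone VIII, w=7) cum 494
⇒ y* = 10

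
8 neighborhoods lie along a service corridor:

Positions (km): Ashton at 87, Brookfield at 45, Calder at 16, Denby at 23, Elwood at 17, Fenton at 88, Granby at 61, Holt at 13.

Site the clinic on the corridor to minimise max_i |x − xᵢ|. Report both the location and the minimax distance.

location 50.5, max distance 37.5

The 1-center on a line is the midpoint of the two extreme points: leftmost at 13, rightmost at 88.
Optimal location = (13 + 88)/2 = 50.5; maximum distance = (88 − 13)/2 = 37.5.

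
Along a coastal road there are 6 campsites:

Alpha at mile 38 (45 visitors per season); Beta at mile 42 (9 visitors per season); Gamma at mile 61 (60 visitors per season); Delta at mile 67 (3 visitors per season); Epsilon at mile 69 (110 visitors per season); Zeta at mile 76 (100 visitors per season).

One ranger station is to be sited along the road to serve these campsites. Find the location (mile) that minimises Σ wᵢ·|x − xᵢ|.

x = 69

For a sum of weighted absolute distances on a line, the optimum is the weighted median (not the mean). Total weight W = 327; half-weight = 163.5.
Sort by position and accumulate weight:
  mile 38 (Alpha, w=45) → cum 45
  mile 42 (Beta, w=9) → cum 54
  mile 61 (Gamma, w=60) → cum 114
  mile 67 (Delta, w=3) → cum 117
  mile 69 (Epsilon, w=110) → cum 227  ≥ 163.5 → median here
  mile 76 (Zeta, w=100) → cum 327
Optimal location: mile 69.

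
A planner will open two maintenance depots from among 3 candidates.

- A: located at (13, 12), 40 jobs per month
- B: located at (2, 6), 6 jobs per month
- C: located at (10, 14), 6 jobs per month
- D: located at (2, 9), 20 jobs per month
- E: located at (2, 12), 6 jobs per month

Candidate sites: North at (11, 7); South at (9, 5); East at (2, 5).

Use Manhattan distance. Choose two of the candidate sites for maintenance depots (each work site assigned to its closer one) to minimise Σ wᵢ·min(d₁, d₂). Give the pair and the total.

{North, East}, total 456

Evaluate every pair (each demand assigned to the nearer of the two):
  {North, East}: total = 456
  {South, East}: total = 628
  {North, South}: total = 680
Best pair: {North, East} with total 456.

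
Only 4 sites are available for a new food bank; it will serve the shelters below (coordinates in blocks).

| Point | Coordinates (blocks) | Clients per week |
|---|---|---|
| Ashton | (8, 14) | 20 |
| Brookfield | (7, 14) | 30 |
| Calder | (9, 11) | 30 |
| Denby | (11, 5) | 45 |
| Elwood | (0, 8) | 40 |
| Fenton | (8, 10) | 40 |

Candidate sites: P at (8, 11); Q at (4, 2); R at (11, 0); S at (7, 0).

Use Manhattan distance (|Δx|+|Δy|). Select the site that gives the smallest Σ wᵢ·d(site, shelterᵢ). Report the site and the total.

P, total 1095 blocks

Total weighted distance at each candidate:
  P (8, 11): total = 1095
  Q (4, 2): total = 2520
  R (11, 0): total = 2775
  S (7, 0): total = 2555
Minimum is at P with total 1095 blocks.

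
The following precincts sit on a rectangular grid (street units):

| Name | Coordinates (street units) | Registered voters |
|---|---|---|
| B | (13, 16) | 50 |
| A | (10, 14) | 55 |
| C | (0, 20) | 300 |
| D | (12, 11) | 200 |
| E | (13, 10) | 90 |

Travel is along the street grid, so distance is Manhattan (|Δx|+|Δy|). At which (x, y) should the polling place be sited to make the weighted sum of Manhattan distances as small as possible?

(10, 16)

Manhattan distance separates: Σwᵢ(|x−xᵢ|+|y−yᵢ|) = Σwᵢ|x−xᵢ| + Σwᵢ|y−yᵢ|, so x and y are optimised independently as 1-D weighted medians.
Total weight W = 695; half = 347.5.
x-coordinate, sorted with cumulative weight:
  x=0 (C, w=300) cum 300
  x=10 (A, w=55) cum 355  ← median
  x=12 (D, w=200) cum 555
  x=13 (B, w=50) cum 605
  x=13 (E, w=90) cum 695
⇒ x* = 10
y-coordinate, sorted with cumulative weight:
  y=10 (E, w=90) cum 90
  y=11 (D, w=200) cum 290
  y=14 (A, w=55) cum 345
  y=16 (B, w=50) cum 395  ← median
  y=20 (C, w=300) cum 695
⇒ y* = 16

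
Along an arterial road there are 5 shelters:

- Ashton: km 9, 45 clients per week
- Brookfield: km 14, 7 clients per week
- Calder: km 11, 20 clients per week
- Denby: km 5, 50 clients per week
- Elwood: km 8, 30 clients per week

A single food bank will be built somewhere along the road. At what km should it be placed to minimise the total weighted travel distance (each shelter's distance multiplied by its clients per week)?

For a sum of weighted absolute distances on a line, the optimum is the weighted median (not the mean). Total weight W = 152; half-weight = 76.
Sort by position and accumulate weight:
  km 5 (Denby, w=50) → cum 50
  km 8 (Elwood, w=30) → cum 80  ≥ 76 → median here
  km 9 (Ashton, w=45) → cum 125
  km 11 (Calder, w=20) → cum 145
  km 14 (Brookfield, w=7) → cum 152
Optimal location: km 8.

x = 8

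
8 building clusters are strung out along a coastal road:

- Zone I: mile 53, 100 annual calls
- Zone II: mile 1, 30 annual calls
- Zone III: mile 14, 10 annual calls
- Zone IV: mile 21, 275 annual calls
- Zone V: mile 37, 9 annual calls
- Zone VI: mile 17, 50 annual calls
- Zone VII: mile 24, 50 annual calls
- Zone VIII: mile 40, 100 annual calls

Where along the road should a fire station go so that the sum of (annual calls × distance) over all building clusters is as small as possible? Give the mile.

x = 21

For a sum of weighted absolute distances on a line, the optimum is the weighted median (not the mean). Total weight W = 624; half-weight = 312.
Sort by position and accumulate weight:
  mile 1 (Zone II, w=30) → cum 30
  mile 14 (Zone III, w=10) → cum 40
  mile 17 (Zone VI, w=50) → cum 90
  mile 21 (Zone IV, w=275) → cum 365  ≥ 312 → median here
  mile 24 (Zone VII, w=50) → cum 415
  mile 37 (Zone V, w=9) → cum 424
  mile 40 (Zone VIII, w=100) → cum 524
  mile 53 (Zone I, w=100) → cum 624
Optimal location: mile 21.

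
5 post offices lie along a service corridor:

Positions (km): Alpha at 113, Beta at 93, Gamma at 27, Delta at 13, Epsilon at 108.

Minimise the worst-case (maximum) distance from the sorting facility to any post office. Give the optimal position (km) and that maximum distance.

location 63, max distance 50

The 1-center on a line is the midpoint of the two extreme points: leftmost at 13, rightmost at 113.
Optimal location = (13 + 113)/2 = 63; maximum distance = (113 − 13)/2 = 50.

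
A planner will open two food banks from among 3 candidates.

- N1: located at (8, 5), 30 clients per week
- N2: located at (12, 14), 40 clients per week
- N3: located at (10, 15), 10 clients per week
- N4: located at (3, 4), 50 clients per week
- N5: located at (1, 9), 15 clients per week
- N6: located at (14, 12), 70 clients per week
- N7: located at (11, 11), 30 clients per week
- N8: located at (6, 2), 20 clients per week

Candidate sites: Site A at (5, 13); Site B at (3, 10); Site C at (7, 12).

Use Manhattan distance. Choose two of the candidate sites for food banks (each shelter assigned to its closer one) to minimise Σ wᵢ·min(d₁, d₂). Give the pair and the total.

Evaluate every pair (each demand assigned to the nearer of the two):
  {Site B, Site C}: total = 1785
  {Site A, Site C}: total = 2110
  {Site A, Site B}: total = 2195
Best pair: {Site B, Site C} with total 1785.

{Site B, Site C}, total 1785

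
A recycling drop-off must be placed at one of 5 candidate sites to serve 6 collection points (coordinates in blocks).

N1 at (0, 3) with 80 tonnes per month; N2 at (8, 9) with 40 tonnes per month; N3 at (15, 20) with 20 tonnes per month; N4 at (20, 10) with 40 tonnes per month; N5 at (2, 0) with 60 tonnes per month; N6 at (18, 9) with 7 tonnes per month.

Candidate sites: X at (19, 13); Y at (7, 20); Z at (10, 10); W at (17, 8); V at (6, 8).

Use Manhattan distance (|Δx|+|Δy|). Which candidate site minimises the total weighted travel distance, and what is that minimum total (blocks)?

V, total 2871 blocks

Total weighted distance at each candidate:
  X (19, 13): total = 5135
  Y (7, 20): total = 5134
  Z (10, 10): total = 3323
  W (17, 8): total = 4034
  V (6, 8): total = 2871
Minimum is at V with total 2871 blocks.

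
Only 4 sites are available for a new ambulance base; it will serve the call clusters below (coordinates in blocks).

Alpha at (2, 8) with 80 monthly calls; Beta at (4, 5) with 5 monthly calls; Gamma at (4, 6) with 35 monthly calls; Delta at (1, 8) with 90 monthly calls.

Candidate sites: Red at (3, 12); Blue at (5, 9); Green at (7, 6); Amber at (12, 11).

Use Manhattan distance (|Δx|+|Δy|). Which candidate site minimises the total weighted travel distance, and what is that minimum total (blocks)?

Blue, total 935 blocks

Total weighted distance at each candidate:
  Red (3, 12): total = 1225
  Blue (5, 9): total = 935
  Green (7, 6): total = 1405
  Amber (12, 11): total = 2825
Minimum is at Blue with total 935 blocks.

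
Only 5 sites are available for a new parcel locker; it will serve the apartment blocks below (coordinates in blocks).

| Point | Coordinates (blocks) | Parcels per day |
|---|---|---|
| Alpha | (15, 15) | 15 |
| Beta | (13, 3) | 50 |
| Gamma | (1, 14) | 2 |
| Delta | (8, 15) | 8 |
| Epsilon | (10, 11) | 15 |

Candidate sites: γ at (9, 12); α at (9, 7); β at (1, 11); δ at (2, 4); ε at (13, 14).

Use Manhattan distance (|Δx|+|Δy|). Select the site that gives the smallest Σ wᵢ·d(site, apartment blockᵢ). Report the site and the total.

ε, total 757 blocks

Total weighted distance at each candidate:
  γ (9, 12): total = 867
  α (9, 7): total = 787
  β (1, 11): total = 1499
  δ (2, 4): total = 1343
  ε (13, 14): total = 757
Minimum is at ε with total 757 blocks.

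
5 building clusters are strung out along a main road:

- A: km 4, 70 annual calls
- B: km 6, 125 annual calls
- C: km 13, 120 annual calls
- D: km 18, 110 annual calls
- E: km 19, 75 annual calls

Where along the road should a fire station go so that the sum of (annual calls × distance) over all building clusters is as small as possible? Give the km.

For a sum of weighted absolute distances on a line, the optimum is the weighted median (not the mean). Total weight W = 500; half-weight = 250.
Sort by position and accumulate weight:
  km 4 (A, w=70) → cum 70
  km 6 (B, w=125) → cum 195
  km 13 (C, w=120) → cum 315  ≥ 250 → median here
  km 18 (D, w=110) → cum 425
  km 19 (E, w=75) → cum 500
Optimal location: km 13.

x = 13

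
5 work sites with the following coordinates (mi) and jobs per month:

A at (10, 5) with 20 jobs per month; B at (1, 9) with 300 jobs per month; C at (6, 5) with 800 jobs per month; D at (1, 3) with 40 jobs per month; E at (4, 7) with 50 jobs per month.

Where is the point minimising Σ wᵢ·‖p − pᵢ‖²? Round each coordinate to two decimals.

The minimiser of Σwᵢ‖p−pᵢ‖² is the weighted centroid p* = (Σwᵢpᵢ)/(Σwᵢ).
Σwᵢ = 1210.
Σwᵢxᵢ = 20·10 + 300·1 + 800·6 + 40·1 + 50·4 = 5540.
Σwᵢyᵢ = 20·5 + 300·9 + 800·5 + 40·3 + 50·7 = 7270.
x* = 5540/1210 = 4.58, y* = 7270/1210 = 6.01.

(4.58, 6.01)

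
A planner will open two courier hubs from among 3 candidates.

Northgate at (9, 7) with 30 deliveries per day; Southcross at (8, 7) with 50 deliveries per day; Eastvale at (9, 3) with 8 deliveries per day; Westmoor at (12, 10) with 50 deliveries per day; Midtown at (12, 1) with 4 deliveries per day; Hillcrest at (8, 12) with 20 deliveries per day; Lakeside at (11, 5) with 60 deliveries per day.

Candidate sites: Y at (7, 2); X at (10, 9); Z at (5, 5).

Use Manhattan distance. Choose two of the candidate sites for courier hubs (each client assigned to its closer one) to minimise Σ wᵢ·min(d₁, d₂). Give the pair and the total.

{Y, X}, total 888

Evaluate every pair (each demand assigned to the nearer of the two):
  {Y, X}: total = 888
  {X, Z}: total = 928
  {Y, Z}: total = 1638
Best pair: {Y, X} with total 888.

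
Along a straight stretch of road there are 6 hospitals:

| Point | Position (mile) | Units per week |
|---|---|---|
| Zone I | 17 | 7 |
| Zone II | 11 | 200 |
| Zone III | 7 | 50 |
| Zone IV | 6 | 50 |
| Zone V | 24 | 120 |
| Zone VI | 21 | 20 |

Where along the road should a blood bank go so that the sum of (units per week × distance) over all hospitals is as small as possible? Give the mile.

For a sum of weighted absolute distances on a line, the optimum is the weighted median (not the mean). Total weight W = 447; half-weight = 223.5.
Sort by position and accumulate weight:
  mile 6 (Zone IV, w=50) → cum 50
  mile 7 (Zone III, w=50) → cum 100
  mile 11 (Zone II, w=200) → cum 300  ≥ 223.5 → median here
  mile 17 (Zone I, w=7) → cum 307
  mile 21 (Zone VI, w=20) → cum 327
  mile 24 (Zone V, w=120) → cum 447
Optimal location: mile 11.

x = 11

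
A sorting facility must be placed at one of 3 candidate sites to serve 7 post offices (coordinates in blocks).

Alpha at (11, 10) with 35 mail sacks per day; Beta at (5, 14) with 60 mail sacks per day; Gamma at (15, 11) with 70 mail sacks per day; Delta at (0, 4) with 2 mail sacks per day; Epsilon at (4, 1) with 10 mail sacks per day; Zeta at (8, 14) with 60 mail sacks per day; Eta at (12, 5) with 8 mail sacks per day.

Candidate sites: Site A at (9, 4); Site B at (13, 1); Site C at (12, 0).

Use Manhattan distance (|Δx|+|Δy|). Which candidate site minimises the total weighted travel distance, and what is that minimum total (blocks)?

Site A, total 2820 blocks

Total weighted distance at each candidate:
  Site A (9, 4): total = 2820
  Site B (13, 1): total = 3727
  Site C (12, 0): total = 3867
Minimum is at Site A with total 2820 blocks.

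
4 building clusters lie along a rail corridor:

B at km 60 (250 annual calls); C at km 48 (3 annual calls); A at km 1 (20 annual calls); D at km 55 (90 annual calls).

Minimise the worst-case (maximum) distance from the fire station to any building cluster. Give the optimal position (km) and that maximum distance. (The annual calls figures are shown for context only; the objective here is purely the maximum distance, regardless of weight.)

location 30.5, max distance 29.5

The 1-center on a line is the midpoint of the two extreme points: leftmost at 1, rightmost at 60.
Optimal location = (1 + 60)/2 = 30.5; maximum distance = (60 − 1)/2 = 29.5.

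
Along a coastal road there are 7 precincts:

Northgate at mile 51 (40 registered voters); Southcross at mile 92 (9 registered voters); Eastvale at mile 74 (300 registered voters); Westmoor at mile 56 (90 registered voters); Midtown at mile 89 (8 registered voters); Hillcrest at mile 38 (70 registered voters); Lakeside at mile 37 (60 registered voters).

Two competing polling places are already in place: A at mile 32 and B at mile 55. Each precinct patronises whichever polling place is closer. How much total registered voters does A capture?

The indifferent point is the midpoint (32+55)/2 = 43.5; precincts left of it (closer to A at 32) go to A, those right go to B.
  Lakeside at 37 (w=60) → A
  Hillcrest at 38 (w=70) → A
  Northgate at 51 (w=40) → B
  Westmoor at 56 (w=90) → B
  Eastvale at 74 (w=300) → B
  Midtown at 89 (w=8) → B
  Southcross at 92 (w=9) → B
A captures 130; B captures 447.

130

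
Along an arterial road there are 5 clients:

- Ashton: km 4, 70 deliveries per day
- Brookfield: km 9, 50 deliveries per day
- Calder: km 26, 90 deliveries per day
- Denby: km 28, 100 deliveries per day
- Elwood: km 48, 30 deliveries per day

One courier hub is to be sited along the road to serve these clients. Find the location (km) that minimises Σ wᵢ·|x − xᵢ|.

For a sum of weighted absolute distances on a line, the optimum is the weighted median (not the mean). Total weight W = 340; half-weight = 170.
Sort by position and accumulate weight:
  km 4 (Ashton, w=70) → cum 70
  km 9 (Brookfield, w=50) → cum 120
  km 26 (Calder, w=90) → cum 210  ≥ 170 → median here
  km 28 (Denby, w=100) → cum 310
  km 48 (Elwood, w=30) → cum 340
Optimal location: km 26.

x = 26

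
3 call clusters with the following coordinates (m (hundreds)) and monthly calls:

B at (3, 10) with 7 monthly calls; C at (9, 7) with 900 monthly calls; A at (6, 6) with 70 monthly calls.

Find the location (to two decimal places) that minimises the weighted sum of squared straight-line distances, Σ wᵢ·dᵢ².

The minimiser of Σwᵢ‖p−pᵢ‖² is the weighted centroid p* = (Σwᵢpᵢ)/(Σwᵢ).
Σwᵢ = 977.
Σwᵢxᵢ = 7·3 + 900·9 + 70·6 = 8541.
Σwᵢyᵢ = 7·10 + 900·7 + 70·6 = 6790.
x* = 8541/977 = 8.74, y* = 6790/977 = 6.95.

(8.74, 6.95)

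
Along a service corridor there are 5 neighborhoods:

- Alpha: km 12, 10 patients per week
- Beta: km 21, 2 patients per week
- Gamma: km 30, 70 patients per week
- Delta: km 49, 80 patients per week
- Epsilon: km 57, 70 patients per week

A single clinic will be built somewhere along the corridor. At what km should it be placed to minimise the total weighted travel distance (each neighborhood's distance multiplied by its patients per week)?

For a sum of weighted absolute distances on a line, the optimum is the weighted median (not the mean). Total weight W = 232; half-weight = 116.
Sort by position and accumulate weight:
  km 12 (Alpha, w=10) → cum 10
  km 21 (Beta, w=2) → cum 12
  km 30 (Gamma, w=70) → cum 82
  km 49 (Delta, w=80) → cum 162  ≥ 116 → median here
  km 57 (Epsilon, w=70) → cum 232
Optimal location: km 49.

x = 49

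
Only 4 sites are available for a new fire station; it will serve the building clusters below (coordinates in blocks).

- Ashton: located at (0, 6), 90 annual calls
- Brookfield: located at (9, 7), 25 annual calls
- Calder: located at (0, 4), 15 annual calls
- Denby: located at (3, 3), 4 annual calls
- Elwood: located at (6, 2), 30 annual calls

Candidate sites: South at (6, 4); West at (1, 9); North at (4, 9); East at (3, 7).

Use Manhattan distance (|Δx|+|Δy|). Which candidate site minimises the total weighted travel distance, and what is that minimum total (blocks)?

East, total 856 blocks

Total weighted distance at each candidate:
  South (6, 4): total = 1036
  West (1, 9): total = 1092
  North (4, 9): total = 1238
  East (3, 7): total = 856
Minimum is at East with total 856 blocks.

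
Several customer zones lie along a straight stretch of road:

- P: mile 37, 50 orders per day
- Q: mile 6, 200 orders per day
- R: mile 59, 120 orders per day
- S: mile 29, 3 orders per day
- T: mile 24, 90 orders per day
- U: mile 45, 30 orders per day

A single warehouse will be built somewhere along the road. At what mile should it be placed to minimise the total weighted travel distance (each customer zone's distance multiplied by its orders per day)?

x = 24

For a sum of weighted absolute distances on a line, the optimum is the weighted median (not the mean). Total weight W = 493; half-weight = 246.5.
Sort by position and accumulate weight:
  mile 6 (Q, w=200) → cum 200
  mile 24 (T, w=90) → cum 290  ≥ 246.5 → median here
  mile 29 (S, w=3) → cum 293
  mile 37 (P, w=50) → cum 343
  mile 45 (U, w=30) → cum 373
  mile 59 (R, w=120) → cum 493
Optimal location: mile 24.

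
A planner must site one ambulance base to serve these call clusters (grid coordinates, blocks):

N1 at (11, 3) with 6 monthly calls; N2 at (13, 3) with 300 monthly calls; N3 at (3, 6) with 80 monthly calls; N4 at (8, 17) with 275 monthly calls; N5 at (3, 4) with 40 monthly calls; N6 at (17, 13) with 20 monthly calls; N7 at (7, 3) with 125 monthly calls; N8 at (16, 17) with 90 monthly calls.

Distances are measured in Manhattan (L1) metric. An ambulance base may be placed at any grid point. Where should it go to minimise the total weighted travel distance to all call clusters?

Manhattan distance separates: Σwᵢ(|x−xᵢ|+|y−yᵢ|) = Σwᵢ|x−xᵢ| + Σwᵢ|y−yᵢ|, so x and y are optimised independently as 1-D weighted medians.
Total weight W = 936; half = 468.
x-coordinate, sorted with cumulative weight:
  x=3 (N3, w=80) cum 80
  x=3 (N5, w=40) cum 120
  x=7 (N7, w=125) cum 245
  x=8 (N4, w=275) cum 520  ← median
  x=11 (N1, w=6) cum 526
  x=13 (N2, w=300) cum 826
  x=16 (N8, w=90) cum 916
  x=17 (N6, w=20) cum 936
⇒ x* = 8
y-coordinate, sorted with cumulative weight:
  y=3 (N1, w=6) cum 6
  y=3 (N2, w=300) cum 306
  y=3 (N7, w=125) cum 431
  y=4 (N5, w=40) cum 471  ← median
  y=6 (N3, w=80) cum 551
  y=13 (N6, w=20) cum 571
  y=17 (N4, w=275) cum 846
  y=17 (N8, w=90) cum 936
⇒ y* = 4

(8, 4)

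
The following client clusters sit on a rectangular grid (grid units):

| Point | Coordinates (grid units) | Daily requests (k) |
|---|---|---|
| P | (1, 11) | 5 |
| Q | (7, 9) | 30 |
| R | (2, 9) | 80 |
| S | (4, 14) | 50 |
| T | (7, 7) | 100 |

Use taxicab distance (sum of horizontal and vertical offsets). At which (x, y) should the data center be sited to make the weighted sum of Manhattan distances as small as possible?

Manhattan distance separates: Σwᵢ(|x−xᵢ|+|y−yᵢ|) = Σwᵢ|x−xᵢ| + Σwᵢ|y−yᵢ|, so x and y are optimised independently as 1-D weighted medians.
Total weight W = 265; half = 132.5.
x-coordinate, sorted with cumulative weight:
  x=1 (P, w=5) cum 5
  x=2 (R, w=80) cum 85
  x=4 (S, w=50) cum 135  ← median
  x=7 (Q, w=30) cum 165
  x=7 (T, w=100) cum 265
⇒ x* = 4
y-coordinate, sorted with cumulative weight:
  y=7 (T, w=100) cum 100
  y=9 (Q, w=30) cum 130
  y=9 (R, w=80) cum 210  ← median
  y=11 (P, w=5) cum 215
  y=14 (S, w=50) cum 265
⇒ y* = 9

(4, 9)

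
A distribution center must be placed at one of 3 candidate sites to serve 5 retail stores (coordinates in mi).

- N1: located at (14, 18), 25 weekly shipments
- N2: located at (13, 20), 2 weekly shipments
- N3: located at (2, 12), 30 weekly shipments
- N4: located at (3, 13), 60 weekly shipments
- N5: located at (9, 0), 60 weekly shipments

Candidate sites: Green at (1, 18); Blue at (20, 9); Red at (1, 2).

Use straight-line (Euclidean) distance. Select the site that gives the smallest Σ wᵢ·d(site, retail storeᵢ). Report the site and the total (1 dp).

Red, total 2025.7 mi

Total weighted distance at each candidate:
  Green (1, 18): total = 2036.8
  Blue (20, 9): total = 2744.6
  Red (1, 2): total = 2025.7
Minimum is at Red with total 2025.7 mi.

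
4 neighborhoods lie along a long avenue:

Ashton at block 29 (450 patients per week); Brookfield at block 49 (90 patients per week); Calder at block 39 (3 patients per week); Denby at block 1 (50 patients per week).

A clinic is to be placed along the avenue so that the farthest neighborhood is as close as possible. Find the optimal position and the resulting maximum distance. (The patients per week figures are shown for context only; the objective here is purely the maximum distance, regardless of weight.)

location 25, max distance 24

The 1-center on a line is the midpoint of the two extreme points: leftmost at 1, rightmost at 49.
Optimal location = (1 + 49)/2 = 25; maximum distance = (49 − 1)/2 = 24.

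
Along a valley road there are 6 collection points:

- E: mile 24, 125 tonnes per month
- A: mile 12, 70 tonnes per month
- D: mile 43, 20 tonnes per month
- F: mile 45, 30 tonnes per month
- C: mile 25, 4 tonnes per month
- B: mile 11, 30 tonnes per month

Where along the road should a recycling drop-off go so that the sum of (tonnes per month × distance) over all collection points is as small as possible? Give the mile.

x = 24

For a sum of weighted absolute distances on a line, the optimum is the weighted median (not the mean). Total weight W = 279; half-weight = 139.5.
Sort by position and accumulate weight:
  mile 11 (B, w=30) → cum 30
  mile 12 (A, w=70) → cum 100
  mile 24 (E, w=125) → cum 225  ≥ 139.5 → median here
  mile 25 (C, w=4) → cum 229
  mile 43 (D, w=20) → cum 249
  mile 45 (F, w=30) → cum 279
Optimal location: mile 24.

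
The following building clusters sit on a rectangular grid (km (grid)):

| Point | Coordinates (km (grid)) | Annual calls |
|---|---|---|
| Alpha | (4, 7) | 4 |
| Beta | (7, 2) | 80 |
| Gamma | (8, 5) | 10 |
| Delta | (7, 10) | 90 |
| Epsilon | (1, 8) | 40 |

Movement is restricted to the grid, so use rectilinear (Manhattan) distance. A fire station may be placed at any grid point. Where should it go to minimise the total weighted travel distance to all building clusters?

(7, 8)

Manhattan distance separates: Σwᵢ(|x−xᵢ|+|y−yᵢ|) = Σwᵢ|x−xᵢ| + Σwᵢ|y−yᵢ|, so x and y are optimised independently as 1-D weighted medians.
Total weight W = 224; half = 112.
x-coordinate, sorted with cumulative weight:
  x=1 (Epsilon, w=40) cum 40
  x=4 (Alpha, w=4) cum 44
  x=7 (Beta, w=80) cum 124  ← median
  x=7 (Delta, w=90) cum 214
  x=8 (Gamma, w=10) cum 224
⇒ x* = 7
y-coordinate, sorted with cumulative weight:
  y=2 (Beta, w=80) cum 80
  y=5 (Gamma, w=10) cum 90
  y=7 (Alpha, w=4) cum 94
  y=8 (Epsilon, w=40) cum 134  ← median
  y=10 (Delta, w=90) cum 224
⇒ y* = 8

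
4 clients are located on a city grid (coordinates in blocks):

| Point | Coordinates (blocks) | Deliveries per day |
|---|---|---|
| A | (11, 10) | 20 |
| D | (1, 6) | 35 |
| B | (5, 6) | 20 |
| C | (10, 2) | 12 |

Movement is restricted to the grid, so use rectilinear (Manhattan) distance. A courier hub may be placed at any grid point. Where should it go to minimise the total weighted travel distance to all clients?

(5, 6)

Manhattan distance separates: Σwᵢ(|x−xᵢ|+|y−yᵢ|) = Σwᵢ|x−xᵢ| + Σwᵢ|y−yᵢ|, so x and y are optimised independently as 1-D weighted medians.
Total weight W = 87; half = 43.5.
x-coordinate, sorted with cumulative weight:
  x=1 (D, w=35) cum 35
  x=5 (B, w=20) cum 55  ← median
  x=10 (C, w=12) cum 67
  x=11 (A, w=20) cum 87
⇒ x* = 5
y-coordinate, sorted with cumulative weight:
  y=2 (C, w=12) cum 12
  y=6 (D, w=35) cum 47  ← median
  y=6 (B, w=20) cum 67
  y=10 (A, w=20) cum 87
⇒ y* = 6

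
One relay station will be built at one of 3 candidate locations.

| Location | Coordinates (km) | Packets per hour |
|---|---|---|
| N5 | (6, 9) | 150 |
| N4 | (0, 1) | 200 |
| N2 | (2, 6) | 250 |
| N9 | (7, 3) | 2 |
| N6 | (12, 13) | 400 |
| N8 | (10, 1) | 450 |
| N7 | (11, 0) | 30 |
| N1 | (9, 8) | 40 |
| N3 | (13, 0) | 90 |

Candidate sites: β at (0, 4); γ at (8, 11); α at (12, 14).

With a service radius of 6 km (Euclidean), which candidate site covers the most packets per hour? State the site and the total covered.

γ, covering 590

Coverage radius r = 6 km; a point is covered iff (Δx)²+(Δy)² ≤ 6² = 36.
  β (0, 4): covers {N4, N2} → 450
  γ (8, 11): covers {N5, N6, N1} → 590
  α (12, 14): covers {N6} → 400
Maximum coverage at γ: 590 packets per hour.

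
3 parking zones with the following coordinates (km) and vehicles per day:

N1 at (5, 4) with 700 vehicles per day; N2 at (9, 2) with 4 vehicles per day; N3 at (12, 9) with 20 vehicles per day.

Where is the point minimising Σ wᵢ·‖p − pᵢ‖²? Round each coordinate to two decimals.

The minimiser of Σwᵢ‖p−pᵢ‖² is the weighted centroid p* = (Σwᵢpᵢ)/(Σwᵢ).
Σwᵢ = 724.
Σwᵢxᵢ = 700·5 + 4·9 + 20·12 = 3776.
Σwᵢyᵢ = 700·4 + 4·2 + 20·9 = 2988.
x* = 3776/724 = 5.22, y* = 2988/724 = 4.13.

(5.22, 4.13)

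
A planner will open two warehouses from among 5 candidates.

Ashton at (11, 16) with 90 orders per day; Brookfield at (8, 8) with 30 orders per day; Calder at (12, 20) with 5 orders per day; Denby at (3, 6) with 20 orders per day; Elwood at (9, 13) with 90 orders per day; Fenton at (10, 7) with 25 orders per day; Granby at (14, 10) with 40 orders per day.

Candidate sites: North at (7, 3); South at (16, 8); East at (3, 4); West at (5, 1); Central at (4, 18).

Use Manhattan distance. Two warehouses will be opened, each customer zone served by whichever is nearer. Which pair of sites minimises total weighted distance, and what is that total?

{South, Central}, total 2595

Evaluate every pair (each demand assigned to the nearer of the two):
  {South, Central}: total = 2595
  {North, Central}: total = 2815
  {South, East}: total = 2945
  {North, South}: total = 2985
  {East, Central}: total = 3000
  {South, West}: total = 3045
  {West, Central}: total = 3195
  {North, East}: total = 3675
  {North, West}: total = 3775
  {East, West}: total = 4515
Best pair: {South, Central} with total 2595.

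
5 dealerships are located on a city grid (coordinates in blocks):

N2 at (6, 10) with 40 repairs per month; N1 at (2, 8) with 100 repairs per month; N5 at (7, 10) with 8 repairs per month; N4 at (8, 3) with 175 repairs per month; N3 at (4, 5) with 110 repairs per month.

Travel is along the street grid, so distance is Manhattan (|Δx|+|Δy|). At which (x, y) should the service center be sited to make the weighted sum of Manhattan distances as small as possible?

Manhattan distance separates: Σwᵢ(|x−xᵢ|+|y−yᵢ|) = Σwᵢ|x−xᵢ| + Σwᵢ|y−yᵢ|, so x and y are optimised independently as 1-D weighted medians.
Total weight W = 433; half = 216.5.
x-coordinate, sorted with cumulative weight:
  x=2 (N1, w=100) cum 100
  x=4 (N3, w=110) cum 210
  x=6 (N2, w=40) cum 250  ← median
  x=7 (N5, w=8) cum 258
  x=8 (N4, w=175) cum 433
⇒ x* = 6
y-coordinate, sorted with cumulative weight:
  y=3 (N4, w=175) cum 175
  y=5 (N3, w=110) cum 285  ← median
  y=8 (N1, w=100) cum 385
  y=10 (N2, w=40) cum 425
  y=10 (N5, w=8) cum 433
⇒ y* = 5

(6, 5)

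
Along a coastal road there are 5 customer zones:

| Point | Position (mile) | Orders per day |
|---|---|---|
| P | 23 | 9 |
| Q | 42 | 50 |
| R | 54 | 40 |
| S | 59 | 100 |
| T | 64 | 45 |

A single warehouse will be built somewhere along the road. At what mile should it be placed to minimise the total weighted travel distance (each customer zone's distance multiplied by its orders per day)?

x = 59

For a sum of weighted absolute distances on a line, the optimum is the weighted median (not the mean). Total weight W = 244; half-weight = 122.
Sort by position and accumulate weight:
  mile 23 (P, w=9) → cum 9
  mile 42 (Q, w=50) → cum 59
  mile 54 (R, w=40) → cum 99
  mile 59 (S, w=100) → cum 199  ≥ 122 → median here
  mile 64 (T, w=45) → cum 244
Optimal location: mile 59.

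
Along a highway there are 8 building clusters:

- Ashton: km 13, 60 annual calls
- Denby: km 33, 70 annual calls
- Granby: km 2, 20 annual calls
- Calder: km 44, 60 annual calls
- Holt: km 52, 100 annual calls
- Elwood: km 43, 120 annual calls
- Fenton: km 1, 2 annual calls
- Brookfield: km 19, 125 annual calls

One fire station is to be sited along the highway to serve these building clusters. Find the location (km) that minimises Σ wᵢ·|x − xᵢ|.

x = 43

For a sum of weighted absolute distances on a line, the optimum is the weighted median (not the mean). Total weight W = 557; half-weight = 278.5.
Sort by position and accumulate weight:
  km 1 (Fenton, w=2) → cum 2
  km 2 (Granby, w=20) → cum 22
  km 13 (Ashton, w=60) → cum 82
  km 19 (Brookfield, w=125) → cum 207
  km 33 (Denby, w=70) → cum 277
  km 43 (Elwood, w=120) → cum 397  ≥ 278.5 → median here
  km 44 (Calder, w=60) → cum 457
  km 52 (Holt, w=100) → cum 557
Optimal location: km 43.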